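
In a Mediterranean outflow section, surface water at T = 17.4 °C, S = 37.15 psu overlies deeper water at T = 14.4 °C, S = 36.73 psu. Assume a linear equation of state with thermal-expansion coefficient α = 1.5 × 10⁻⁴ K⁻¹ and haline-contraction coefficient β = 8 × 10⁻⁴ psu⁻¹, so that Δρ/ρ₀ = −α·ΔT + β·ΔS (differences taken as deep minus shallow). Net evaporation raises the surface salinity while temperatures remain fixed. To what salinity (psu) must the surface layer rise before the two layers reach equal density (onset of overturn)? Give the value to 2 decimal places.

Neutral buoyancy requires −α(T_deep − T_surf) + β(S_deep − S_surf′) = 0.
S_surf′ = S_deep − (α/β)·ΔT = 36.73 − (1.5 × 10⁻⁴/8 × 10⁻⁴)·(-3.0) = 37.2925 psu.
Increase required: 37.2925 − 37.15 = 0.1425 psu.

37.29 psu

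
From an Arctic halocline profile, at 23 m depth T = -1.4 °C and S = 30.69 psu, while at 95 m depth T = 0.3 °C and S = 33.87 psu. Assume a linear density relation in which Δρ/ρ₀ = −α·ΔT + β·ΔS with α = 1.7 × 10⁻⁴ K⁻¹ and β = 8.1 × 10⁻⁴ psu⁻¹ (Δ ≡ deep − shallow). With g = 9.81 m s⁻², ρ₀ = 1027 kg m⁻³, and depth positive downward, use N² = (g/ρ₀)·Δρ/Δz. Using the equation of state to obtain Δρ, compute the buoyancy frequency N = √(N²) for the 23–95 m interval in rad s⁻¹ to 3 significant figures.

ΔT = +1.7 K, ΔS = +3.18 psu (deep − shallow).
Δρ/ρ₀ = −αΔT + βΔS = -2.89 × 10⁻⁴ + 2.5758 × 10⁻³ = 2.2868 × 10⁻³, so Δρ ≈ 2.349 kg m⁻³.
N² = (g/ρ₀)·Δρ/Δz = g·(Δρ/ρ₀)/Δz = 9.81 × 2.2868 × 10⁻³ / 72 = 3.1158 × 10⁻⁴ s⁻².
N = √(3.1158 × 10⁻⁴) = 0.017652 rad s⁻¹ ≈ 0.0177 rad s⁻¹.

0.0177 rad s⁻¹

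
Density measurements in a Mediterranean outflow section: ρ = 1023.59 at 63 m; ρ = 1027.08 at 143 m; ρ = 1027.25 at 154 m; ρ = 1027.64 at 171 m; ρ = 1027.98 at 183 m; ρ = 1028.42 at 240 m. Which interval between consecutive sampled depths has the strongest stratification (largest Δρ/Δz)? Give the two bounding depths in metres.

63–143 m

Compute the density gradient over each adjacent pair:
  63–143 m: Δρ/Δz = 3.49/80 = 0.044 kg m⁻⁴
  143–154 m: Δρ/Δz = 0.17/11 = 0.015 kg m⁻⁴
  154–171 m: Δρ/Δz = 0.39/17 = 0.023 kg m⁻⁴
  171–183 m: Δρ/Δz = 0.34/12 = 0.028 kg m⁻⁴
  183–240 m: Δρ/Δz = 0.44/57 = 7.7 × 10⁻³ kg m⁻⁴
The largest gradient is in the 63–143 m interval — the pycnocline.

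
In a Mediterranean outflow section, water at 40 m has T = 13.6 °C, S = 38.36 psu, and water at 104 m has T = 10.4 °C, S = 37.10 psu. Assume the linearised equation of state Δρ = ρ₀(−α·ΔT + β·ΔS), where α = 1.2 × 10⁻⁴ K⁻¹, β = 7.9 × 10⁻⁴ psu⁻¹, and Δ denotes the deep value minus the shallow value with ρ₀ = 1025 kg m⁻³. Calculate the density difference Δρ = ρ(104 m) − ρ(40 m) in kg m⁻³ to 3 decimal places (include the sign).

-0.627 kg m⁻³

ΔT = -3.2 K, ΔS = -1.26 psu (deep − shallow).
Δρ/ρ₀ = −(1.2 × 10⁻⁴)(-3.2) + (7.9 × 10⁻⁴)(-1.26) = -6.114 × 10⁻⁴.
Δρ = 1025 × (-6.114 × 10⁻⁴) = -0.627 kg m⁻³.
Negative Δρ: lighter below, statically unstable.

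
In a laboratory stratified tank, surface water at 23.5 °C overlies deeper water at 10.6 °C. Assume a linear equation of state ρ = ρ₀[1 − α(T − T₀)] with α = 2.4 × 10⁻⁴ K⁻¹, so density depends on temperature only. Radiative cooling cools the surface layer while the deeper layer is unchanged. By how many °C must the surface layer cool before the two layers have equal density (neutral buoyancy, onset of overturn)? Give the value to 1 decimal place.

12.9 °C

With temperature the only control, equal density requires T_surf′ = T_deep.
T_surf′ = 10.6 °C.
Cooling required: 23.5 − 10.6 = 12.9 °C.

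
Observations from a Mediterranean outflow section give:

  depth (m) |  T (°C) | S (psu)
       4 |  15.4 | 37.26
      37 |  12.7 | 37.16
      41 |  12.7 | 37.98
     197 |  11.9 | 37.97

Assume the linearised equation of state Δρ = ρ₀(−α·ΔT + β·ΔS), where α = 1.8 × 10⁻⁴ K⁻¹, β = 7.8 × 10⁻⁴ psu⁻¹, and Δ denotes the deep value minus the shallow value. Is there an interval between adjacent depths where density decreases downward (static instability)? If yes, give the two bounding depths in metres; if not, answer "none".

none

Evaluate Δρ/ρ₀ = −αΔT + βΔS across each adjacent pair:
  4–37 m: −αΔT+βΔS = −(1.8 × 10⁻⁴)(-2.7)+(7.8 × 10⁻⁴)(-0.10) = 4.1 × 10⁻⁴ → stable
  37–41 m: −αΔT+βΔS = −(1.8 × 10⁻⁴)(+0.0)+(7.8 × 10⁻⁴)(+0.82) = 6.4 × 10⁻⁴ → stable
  41–197 m: −αΔT+βΔS = −(1.8 × 10⁻⁴)(-0.8)+(7.8 × 10⁻⁴)(-0.01) = 1.4 × 10⁻⁴ → stable
Every interval has Δρ > 0: the column is stably stratified throughout.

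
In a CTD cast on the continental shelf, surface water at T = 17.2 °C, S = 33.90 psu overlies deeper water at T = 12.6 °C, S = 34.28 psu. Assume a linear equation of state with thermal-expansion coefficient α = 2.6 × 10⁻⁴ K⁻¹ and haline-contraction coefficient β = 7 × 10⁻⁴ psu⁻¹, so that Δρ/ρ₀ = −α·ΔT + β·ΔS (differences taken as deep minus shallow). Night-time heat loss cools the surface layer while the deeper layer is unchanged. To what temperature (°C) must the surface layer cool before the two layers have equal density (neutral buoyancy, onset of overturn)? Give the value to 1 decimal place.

Neutral buoyancy requires Δρ = 0, i.e. −α(T_deep − T_surf′) + β(S_deep − S_surf) = 0.
T_surf′ = T_deep − (β/α)·ΔS = 12.6 − (7 × 10⁻⁴/2.6 × 10⁻⁴)·(+0.38) = 11.577 °C.
Cooling required: 17.2 − (11.577) = 5.623 °C.

11.6 °C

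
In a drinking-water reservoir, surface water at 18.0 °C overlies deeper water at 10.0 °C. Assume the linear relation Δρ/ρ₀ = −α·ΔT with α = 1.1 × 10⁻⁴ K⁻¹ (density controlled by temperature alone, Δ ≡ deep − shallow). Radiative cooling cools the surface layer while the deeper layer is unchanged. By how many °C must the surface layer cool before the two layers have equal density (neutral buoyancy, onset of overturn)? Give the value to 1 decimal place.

With temperature the only control, equal density requires T_surf′ = T_deep.
T_surf′ = 10.0 °C.
Cooling required: 18.0 − 10.0 = 8.0 °C.

8.0 °C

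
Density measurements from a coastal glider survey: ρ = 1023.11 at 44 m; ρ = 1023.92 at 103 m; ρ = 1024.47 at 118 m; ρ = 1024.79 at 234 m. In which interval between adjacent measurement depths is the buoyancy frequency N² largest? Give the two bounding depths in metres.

Compute the density gradient over each adjacent pair:
  44–103 m: Δρ/Δz = 0.81/59 = 0.014 kg m⁻⁴
  103–118 m: Δρ/Δz = 0.55/15 = 0.037 kg m⁻⁴
  118–234 m: Δρ/Δz = 0.32/116 = 2.8 × 10⁻³ kg m⁻⁴
The largest gradient is in the 103–118 m interval — the pycnocline.

103–118 m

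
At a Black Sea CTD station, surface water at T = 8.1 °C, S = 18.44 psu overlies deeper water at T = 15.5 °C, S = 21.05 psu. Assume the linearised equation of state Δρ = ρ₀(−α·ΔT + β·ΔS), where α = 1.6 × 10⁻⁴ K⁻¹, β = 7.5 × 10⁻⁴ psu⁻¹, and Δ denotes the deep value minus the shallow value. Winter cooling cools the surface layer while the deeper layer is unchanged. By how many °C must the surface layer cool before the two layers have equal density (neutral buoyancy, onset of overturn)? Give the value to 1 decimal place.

4.8 °C

Neutral buoyancy requires Δρ = 0, i.e. −α(T_deep − T_surf′) + β(S_deep − S_surf) = 0.
T_surf′ = T_deep − (β/α)·ΔS = 15.5 − (7.5 × 10⁻⁴/1.6 × 10⁻⁴)·(+2.61) = 3.266 °C.
Cooling required: 8.1 − (3.266) = 4.834 °C.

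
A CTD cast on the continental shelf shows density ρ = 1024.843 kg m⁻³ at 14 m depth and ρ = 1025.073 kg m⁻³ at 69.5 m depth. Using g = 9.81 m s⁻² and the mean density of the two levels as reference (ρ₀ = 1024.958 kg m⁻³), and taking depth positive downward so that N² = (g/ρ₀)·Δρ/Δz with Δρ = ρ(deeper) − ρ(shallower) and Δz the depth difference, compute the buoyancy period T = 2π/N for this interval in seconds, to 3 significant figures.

998 s

Δρ = 1025.073 − 1024.843 = 0.230 kg m⁻³ over Δz = 69.5 − 14 = 55.5 m.
N² = (9.81/1024.958) × (0.230/55.5) = 3.9664 × 10⁻⁵ s⁻².
N = √(3.9664 × 10⁻⁵) = 6.2979 × 10⁻³ rad s⁻¹, so T = 2π/N = 997.66 s ≈ 998 s.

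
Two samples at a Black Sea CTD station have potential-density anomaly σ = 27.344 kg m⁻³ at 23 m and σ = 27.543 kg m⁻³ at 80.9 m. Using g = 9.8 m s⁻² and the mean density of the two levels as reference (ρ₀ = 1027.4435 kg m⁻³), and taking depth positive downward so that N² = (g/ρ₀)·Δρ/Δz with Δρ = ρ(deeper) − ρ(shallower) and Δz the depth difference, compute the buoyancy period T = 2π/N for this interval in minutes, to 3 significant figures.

18.3 min

Δρ = 1027.543 − 1027.344 = 0.199 kg m⁻³ over Δz = 80.9 − 23 = 57.9 m.
N² = (9.8/1027.4435) × (0.199/57.9) = 3.2783 × 10⁻⁵ s⁻².
N = √(3.2783 × 10⁻⁵) = 5.7256 × 10⁻³ rad s⁻¹, so T = 2π/N = 1.0974 × 10³ s = 18.290 min ≈ 18.3 min.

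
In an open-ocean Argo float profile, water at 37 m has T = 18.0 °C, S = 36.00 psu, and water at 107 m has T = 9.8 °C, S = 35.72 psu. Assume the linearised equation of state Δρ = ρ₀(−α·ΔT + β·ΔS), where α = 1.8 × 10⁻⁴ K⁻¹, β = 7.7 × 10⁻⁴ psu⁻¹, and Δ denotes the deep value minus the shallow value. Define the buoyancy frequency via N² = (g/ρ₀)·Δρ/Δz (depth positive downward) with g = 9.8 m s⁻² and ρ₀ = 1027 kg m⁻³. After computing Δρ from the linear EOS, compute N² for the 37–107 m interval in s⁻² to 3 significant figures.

1.76 × 10⁻⁴ s⁻²

ΔT = -8.2 K, ΔS = -0.28 psu (deep − shallow).
Δρ/ρ₀ = −αΔT + βΔS = 1.476 × 10⁻³ − 2.156 × 10⁻⁴ = 1.2604 × 10⁻³, so Δρ ≈ 1.294 kg m⁻³.
N² = (g/ρ₀)·Δρ/Δz = g·(Δρ/ρ₀)/Δz = 9.8 × 1.2604 × 10⁻³ / 70 = 1.7646 × 10⁻⁴ s⁻² ≈ 1.76 × 10⁻⁴ s⁻².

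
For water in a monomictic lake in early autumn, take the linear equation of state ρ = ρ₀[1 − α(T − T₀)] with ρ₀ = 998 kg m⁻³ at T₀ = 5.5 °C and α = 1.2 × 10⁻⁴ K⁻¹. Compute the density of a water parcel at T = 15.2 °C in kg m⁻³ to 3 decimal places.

996.838 kg m⁻³

T − T₀ = +9.7 K.
Bracket = 1 − α·(+9.7) = 1 + (-1.164 × 10⁻³) = 0.9988360.
ρ = 998 × 0.9988360 = 996.838 kg m⁻³.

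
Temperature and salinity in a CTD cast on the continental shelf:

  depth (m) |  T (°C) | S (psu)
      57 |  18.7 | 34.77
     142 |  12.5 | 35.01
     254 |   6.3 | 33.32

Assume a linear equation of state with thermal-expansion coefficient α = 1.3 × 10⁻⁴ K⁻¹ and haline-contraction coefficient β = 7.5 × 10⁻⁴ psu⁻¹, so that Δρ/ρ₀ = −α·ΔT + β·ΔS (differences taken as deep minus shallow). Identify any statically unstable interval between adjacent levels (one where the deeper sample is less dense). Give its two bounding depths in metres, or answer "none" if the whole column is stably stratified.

142–254 m

Evaluate Δρ/ρ₀ = −αΔT + βΔS across each adjacent pair:
  57–142 m: −αΔT+βΔS = −(1.3 × 10⁻⁴)(-6.2)+(7.5 × 10⁻⁴)(+0.24) = 9.9 × 10⁻⁴ → stable
  142–254 m: −αΔT+βΔS = −(1.3 × 10⁻⁴)(-6.2)+(7.5 × 10⁻⁴)(-1.69) = -4.6 × 10⁻⁴ → UNSTABLE
The 142–254 m interval has Δρ < 0: lighter water underlies denser water.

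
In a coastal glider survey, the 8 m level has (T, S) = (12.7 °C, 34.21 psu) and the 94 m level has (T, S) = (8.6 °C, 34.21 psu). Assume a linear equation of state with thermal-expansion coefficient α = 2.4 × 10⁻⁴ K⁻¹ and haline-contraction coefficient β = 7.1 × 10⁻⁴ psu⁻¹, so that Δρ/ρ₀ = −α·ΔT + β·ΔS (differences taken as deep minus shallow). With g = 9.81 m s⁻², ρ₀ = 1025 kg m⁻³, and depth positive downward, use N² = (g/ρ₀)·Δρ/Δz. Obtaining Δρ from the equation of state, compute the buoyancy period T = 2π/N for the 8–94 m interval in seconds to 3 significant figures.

ΔT = -4.1 K, ΔS = +0.00 psu (deep − shallow).
Δρ/ρ₀ = −αΔT + βΔS = 9.84 × 10⁻⁴ + 0 = 9.84 × 10⁻⁴, so Δρ ≈ 1.009 kg m⁻³.
N² = (g/ρ₀)·Δρ/Δz = g·(Δρ/ρ₀)/Δz = 9.81 × 9.84 × 10⁻⁴ / 86 = 1.1224 × 10⁻⁴ s⁻².
N = √(1.1224 × 10⁻⁴) = 0.010594 rad s⁻¹ → T = 2π/N = 593.09 s ≈ 593 s.

593 s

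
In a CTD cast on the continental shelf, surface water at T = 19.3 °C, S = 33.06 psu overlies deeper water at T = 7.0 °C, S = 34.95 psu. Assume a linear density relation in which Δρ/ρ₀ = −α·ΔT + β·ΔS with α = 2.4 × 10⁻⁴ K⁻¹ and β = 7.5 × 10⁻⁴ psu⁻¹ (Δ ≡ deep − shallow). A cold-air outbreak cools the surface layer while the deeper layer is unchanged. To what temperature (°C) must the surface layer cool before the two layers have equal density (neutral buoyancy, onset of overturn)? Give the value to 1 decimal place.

1.1 °C

Neutral buoyancy requires Δρ = 0, i.e. −α(T_deep − T_surf′) + β(S_deep − S_surf) = 0.
T_surf′ = T_deep − (β/α)·ΔS = 7.0 − (7.5 × 10⁻⁴/2.4 × 10⁻⁴)·(+1.89) = 1.094 °C.
Cooling required: 19.3 − (1.094) = 18.206 °C.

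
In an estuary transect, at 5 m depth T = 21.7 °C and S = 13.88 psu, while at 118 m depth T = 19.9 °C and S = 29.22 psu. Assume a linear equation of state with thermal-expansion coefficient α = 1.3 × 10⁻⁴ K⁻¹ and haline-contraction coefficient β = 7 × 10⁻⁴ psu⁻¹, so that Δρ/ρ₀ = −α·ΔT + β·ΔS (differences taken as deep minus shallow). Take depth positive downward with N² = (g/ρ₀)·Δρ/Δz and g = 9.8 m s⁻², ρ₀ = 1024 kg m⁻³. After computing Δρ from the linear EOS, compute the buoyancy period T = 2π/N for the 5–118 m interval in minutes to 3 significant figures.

3.39 min

ΔT = -1.8 K, ΔS = +15.34 psu (deep − shallow).
Δρ/ρ₀ = −αΔT + βΔS = 2.34 × 10⁻⁴ + 0.010738 = 0.010972, so Δρ ≈ 11.24 kg m⁻³.
N² = (g/ρ₀)·Δρ/Δz = g·(Δρ/ρ₀)/Δz = 9.8 × 0.010972 / 113 = 9.5155 × 10⁻⁴ s⁻².
N = √(9.5155 × 10⁻⁴) = 0.030847 rad s⁻¹ → T = 2π/N = 203.69 s = 3.3948 min ≈ 3.39 min.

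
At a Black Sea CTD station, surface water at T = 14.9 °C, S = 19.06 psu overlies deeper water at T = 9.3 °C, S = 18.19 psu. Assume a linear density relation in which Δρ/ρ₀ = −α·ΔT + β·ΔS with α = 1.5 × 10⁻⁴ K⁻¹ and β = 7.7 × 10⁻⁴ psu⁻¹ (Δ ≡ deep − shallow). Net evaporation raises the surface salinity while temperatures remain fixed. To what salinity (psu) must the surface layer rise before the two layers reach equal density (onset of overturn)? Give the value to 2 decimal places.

19.28 psu

Neutral buoyancy requires −α(T_deep − T_surf) + β(S_deep − S_surf′) = 0.
S_surf′ = S_deep − (α/β)·ΔT = 18.19 − (1.5 × 10⁻⁴/7.7 × 10⁻⁴)·(-5.6) = 19.2809 psu.
Increase required: 19.2809 − 19.06 = 0.2209 psu.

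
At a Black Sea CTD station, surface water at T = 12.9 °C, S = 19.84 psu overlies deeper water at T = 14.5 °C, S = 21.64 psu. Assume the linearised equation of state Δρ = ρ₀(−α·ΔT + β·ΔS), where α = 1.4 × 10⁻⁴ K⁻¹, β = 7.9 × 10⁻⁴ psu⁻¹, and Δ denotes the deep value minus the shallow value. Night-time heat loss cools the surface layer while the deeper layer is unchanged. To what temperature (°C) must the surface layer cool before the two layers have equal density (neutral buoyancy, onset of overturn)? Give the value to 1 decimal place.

4.3 °C

Neutral buoyancy requires Δρ = 0, i.e. −α(T_deep − T_surf′) + β(S_deep − S_surf) = 0.
T_surf′ = T_deep − (β/α)·ΔS = 14.5 − (7.9 × 10⁻⁴/1.4 × 10⁻⁴)·(+1.80) = 4.343 °C.
Cooling required: 12.9 − (4.343) = 8.557 °C.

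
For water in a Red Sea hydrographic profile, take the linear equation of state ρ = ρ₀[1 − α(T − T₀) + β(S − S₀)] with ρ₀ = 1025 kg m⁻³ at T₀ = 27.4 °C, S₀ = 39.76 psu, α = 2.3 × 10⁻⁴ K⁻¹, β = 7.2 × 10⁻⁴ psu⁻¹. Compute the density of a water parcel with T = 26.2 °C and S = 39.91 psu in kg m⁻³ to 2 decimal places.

1025.39 kg m⁻³

T − T₀ = -1.2 K, S − S₀ = +0.15 psu.
Bracket = 1 − α·(-1.2) + β·(+0.15) = 1 + (3.84 × 10⁻⁴) = 1.0003840.
ρ = 1025 × 1.0003840 = 1025.39 kg m⁻³.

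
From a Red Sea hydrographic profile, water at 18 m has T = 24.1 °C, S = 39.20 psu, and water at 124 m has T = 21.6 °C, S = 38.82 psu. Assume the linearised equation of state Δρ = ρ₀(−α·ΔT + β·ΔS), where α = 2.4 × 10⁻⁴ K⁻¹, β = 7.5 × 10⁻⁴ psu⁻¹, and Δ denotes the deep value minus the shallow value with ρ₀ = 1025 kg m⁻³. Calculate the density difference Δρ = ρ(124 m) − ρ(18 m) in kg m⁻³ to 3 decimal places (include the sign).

+0.323 kg m⁻³

ΔT = -2.5 K, ΔS = -0.38 psu (deep − shallow).
Δρ/ρ₀ = −(2.4 × 10⁻⁴)(-2.5) + (7.5 × 10⁻⁴)(-0.38) = 3.15 × 10⁻⁴.
Δρ = 1025 × (3.15 × 10⁻⁴) = +0.323 kg m⁻³.
Positive Δρ: denser below, stable.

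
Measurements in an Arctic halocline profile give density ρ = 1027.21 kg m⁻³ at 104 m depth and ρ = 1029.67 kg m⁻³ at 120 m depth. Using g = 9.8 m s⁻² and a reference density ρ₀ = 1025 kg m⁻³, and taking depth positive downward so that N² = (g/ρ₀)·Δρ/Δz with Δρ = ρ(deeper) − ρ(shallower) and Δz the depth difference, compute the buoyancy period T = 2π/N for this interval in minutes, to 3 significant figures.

2.73 min

Δρ = 1029.67 − 1027.21 = 2.46 kg m⁻³ over Δz = 120 − 104 = 16 m.
N² = (9.8/1025) × (2.46/16) = 1.4700 × 10⁻³ s⁻².
N = √(1.4700 × 10⁻³) = 0.038341 rad s⁻¹, so T = 2π/N = 163.88 s = 2.7313 min ≈ 2.73 min.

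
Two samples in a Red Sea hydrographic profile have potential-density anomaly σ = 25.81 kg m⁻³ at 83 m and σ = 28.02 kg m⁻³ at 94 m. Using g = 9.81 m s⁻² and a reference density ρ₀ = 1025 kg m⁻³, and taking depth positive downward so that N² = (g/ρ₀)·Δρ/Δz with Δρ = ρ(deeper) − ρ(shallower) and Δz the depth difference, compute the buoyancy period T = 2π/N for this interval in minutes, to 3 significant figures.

Δρ = 1028.02 − 1025.81 = 2.21 kg m⁻³ over Δz = 94 − 83 = 11 m.
N² = (9.81/1025) × (2.21/11) = 1.9228 × 10⁻³ s⁻².
N = √(1.9228 × 10⁻³) = 0.043850 rad s⁻¹, so T = 2π/N = 143.29 s = 2.3882 min ≈ 2.39 min.

2.39 min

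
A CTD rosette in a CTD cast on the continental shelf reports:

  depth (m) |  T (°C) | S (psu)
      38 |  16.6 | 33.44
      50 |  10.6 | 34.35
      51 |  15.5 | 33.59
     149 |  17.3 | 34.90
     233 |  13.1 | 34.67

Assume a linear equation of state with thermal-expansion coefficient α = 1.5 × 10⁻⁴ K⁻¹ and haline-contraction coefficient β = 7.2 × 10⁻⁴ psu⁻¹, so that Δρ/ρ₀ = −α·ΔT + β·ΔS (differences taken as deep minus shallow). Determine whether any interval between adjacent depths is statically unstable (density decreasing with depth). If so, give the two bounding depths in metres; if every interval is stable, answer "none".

50–51 m

Evaluate Δρ/ρ₀ = −αΔT + βΔS across each adjacent pair:
  38–50 m: −αΔT+βΔS = −(1.5 × 10⁻⁴)(-6.0)+(7.2 × 10⁻⁴)(+0.91) = 1.6 × 10⁻³ → stable
  50–51 m: −αΔT+βΔS = −(1.5 × 10⁻⁴)(+4.9)+(7.2 × 10⁻⁴)(-0.76) = -1.3 × 10⁻³ → UNSTABLE
  51–149 m: −αΔT+βΔS = −(1.5 × 10⁻⁴)(+1.8)+(7.2 × 10⁻⁴)(+1.31) = 6.7 × 10⁻⁴ → stable
  149–233 m: −αΔT+βΔS = −(1.5 × 10⁻⁴)(-4.2)+(7.2 × 10⁻⁴)(-0.23) = 4.6 × 10⁻⁴ → stable
The 50–51 m interval has Δρ < 0: lighter water underlies denser water.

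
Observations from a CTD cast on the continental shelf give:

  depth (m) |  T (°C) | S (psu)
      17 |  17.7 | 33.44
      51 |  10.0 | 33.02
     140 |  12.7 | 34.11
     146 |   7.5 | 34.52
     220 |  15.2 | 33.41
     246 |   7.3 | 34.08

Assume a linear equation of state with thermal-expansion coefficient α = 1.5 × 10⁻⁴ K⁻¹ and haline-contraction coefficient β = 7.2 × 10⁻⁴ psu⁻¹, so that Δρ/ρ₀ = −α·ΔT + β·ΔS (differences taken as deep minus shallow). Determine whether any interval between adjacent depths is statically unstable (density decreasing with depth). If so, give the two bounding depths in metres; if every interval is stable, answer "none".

146–220 m

Evaluate Δρ/ρ₀ = −αΔT + βΔS across each adjacent pair:
  17–51 m: −αΔT+βΔS = −(1.5 × 10⁻⁴)(-7.7)+(7.2 × 10⁻⁴)(-0.42) = 8.5 × 10⁻⁴ → stable
  51–140 m: −αΔT+βΔS = −(1.5 × 10⁻⁴)(+2.7)+(7.2 × 10⁻⁴)(+1.09) = 3.8 × 10⁻⁴ → stable
  140–146 m: −αΔT+βΔS = −(1.5 × 10⁻⁴)(-5.2)+(7.2 × 10⁻⁴)(+0.41) = 1.1 × 10⁻³ → stable
  146–220 m: −αΔT+βΔS = −(1.5 × 10⁻⁴)(+7.7)+(7.2 × 10⁻⁴)(-1.11) = -2.0 × 10⁻³ → UNSTABLE
  220–246 m: −αΔT+βΔS = −(1.5 × 10⁻⁴)(-7.9)+(7.2 × 10⁻⁴)(+0.67) = 1.7 × 10⁻³ → stable
The 146–220 m interval has Δρ < 0: lighter water underlies denser water.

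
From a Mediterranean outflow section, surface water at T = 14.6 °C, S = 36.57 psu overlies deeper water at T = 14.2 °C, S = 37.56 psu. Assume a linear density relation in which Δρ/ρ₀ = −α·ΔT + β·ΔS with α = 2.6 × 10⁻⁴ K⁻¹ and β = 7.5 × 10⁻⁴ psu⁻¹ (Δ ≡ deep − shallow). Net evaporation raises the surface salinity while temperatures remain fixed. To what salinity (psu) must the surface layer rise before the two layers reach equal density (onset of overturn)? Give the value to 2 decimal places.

Neutral buoyancy requires −α(T_deep − T_surf) + β(S_deep − S_surf′) = 0.
S_surf′ = S_deep − (α/β)·ΔT = 37.56 − (2.6 × 10⁻⁴/7.5 × 10⁻⁴)·(-0.4) = 37.6987 psu.
Increase required: 37.6987 − 36.57 = 1.1287 psu.

37.70 psu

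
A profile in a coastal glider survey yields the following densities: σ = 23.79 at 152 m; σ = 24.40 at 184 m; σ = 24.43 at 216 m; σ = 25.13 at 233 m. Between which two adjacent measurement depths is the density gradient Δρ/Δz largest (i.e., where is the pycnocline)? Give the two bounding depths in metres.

216–233 m

Compute the density gradient over each adjacent pair:
  152–184 m: Δρ/Δz = 0.61/32 = 0.019 kg m⁻⁴
  184–216 m: Δρ/Δz = 0.03/32 = 9.4 × 10⁻⁴ kg m⁻⁴
  216–233 m: Δρ/Δz = 0.70/17 = 0.041 kg m⁻⁴
The largest gradient is in the 216–233 m interval — the pycnocline.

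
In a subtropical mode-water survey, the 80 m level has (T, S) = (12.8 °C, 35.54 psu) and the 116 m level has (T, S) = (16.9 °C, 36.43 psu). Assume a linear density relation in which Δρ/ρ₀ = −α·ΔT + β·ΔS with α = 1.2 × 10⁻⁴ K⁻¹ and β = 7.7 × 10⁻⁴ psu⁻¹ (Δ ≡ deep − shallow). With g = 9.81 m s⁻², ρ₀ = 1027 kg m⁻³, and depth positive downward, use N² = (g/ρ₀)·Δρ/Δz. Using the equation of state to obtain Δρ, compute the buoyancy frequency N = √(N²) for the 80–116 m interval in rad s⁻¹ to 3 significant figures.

ΔT = +4.1 K, ΔS = +0.89 psu (deep − shallow).
Δρ/ρ₀ = −αΔT + βΔS = -4.92 × 10⁻⁴ + 6.853 × 10⁻⁴ = 1.933 × 10⁻⁴, so Δρ ≈ 0.1985 kg m⁻³.
N² = (g/ρ₀)·Δρ/Δz = g·(Δρ/ρ₀)/Δz = 9.81 × 1.933 × 10⁻⁴ / 36 = 5.2674 × 10⁻⁵ s⁻².
N = √(5.2674 × 10⁻⁵) = 7.2577 × 10⁻³ rad s⁻¹ ≈ 7.26 × 10⁻³ rad s⁻¹.

7.26 × 10⁻³ rad s⁻¹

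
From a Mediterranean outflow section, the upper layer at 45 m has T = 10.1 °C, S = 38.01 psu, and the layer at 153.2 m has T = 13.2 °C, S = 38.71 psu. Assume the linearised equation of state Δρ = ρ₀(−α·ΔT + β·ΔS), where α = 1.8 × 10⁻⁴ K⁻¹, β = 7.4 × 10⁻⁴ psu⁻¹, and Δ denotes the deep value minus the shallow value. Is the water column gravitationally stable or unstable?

unstable

ΔT = 13.2 − 10.1 = +3.1 K and ΔS = 38.71 − 38.01 = +0.70 psu (deep − shallow).
−αΔT = -5.58 × 10⁻⁴; βΔS = 5.18 × 10⁻⁴; sum Δρ/ρ₀ = -4.00 × 10⁻⁵.
Δρ/ρ₀ < 0, so Δρ < 0: deeper water is lighter → statically unstable; the column would overturn.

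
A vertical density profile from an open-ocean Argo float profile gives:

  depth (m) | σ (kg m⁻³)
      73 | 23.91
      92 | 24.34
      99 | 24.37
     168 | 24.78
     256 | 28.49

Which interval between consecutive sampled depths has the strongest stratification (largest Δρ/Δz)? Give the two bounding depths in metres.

Compute the density gradient over each adjacent pair:
  73–92 m: Δρ/Δz = 0.43/19 = 0.023 kg m⁻⁴
  92–99 m: Δρ/Δz = 0.03/7 = 4.3 × 10⁻³ kg m⁻⁴
  99–168 m: Δρ/Δz = 0.41/69 = 5.9 × 10⁻³ kg m⁻⁴
  168–256 m: Δρ/Δz = 3.71/88 = 0.042 kg m⁻⁴
The largest gradient is in the 168–256 m interval — the pycnocline.

168–256 m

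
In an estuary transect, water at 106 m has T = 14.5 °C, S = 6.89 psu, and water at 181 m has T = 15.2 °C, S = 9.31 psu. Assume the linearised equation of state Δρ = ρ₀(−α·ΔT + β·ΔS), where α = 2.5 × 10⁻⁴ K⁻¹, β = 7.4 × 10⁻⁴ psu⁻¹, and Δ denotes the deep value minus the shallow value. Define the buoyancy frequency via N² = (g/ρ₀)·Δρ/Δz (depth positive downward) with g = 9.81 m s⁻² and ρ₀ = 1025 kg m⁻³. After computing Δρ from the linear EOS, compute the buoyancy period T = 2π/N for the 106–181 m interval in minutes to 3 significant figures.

7.20 min

ΔT = +0.7 K, ΔS = +2.42 psu (deep − shallow).
Δρ/ρ₀ = −αΔT + βΔS = -1.75 × 10⁻⁴ + 1.7908 × 10⁻³ = 1.6158 × 10⁻³, so Δρ ≈ 1.656 kg m⁻³.
N² = (g/ρ₀)·Δρ/Δz = g·(Δρ/ρ₀)/Δz = 9.81 × 1.6158 × 10⁻³ / 75 = 2.1135 × 10⁻⁴ s⁻².
N = √(2.1135 × 10⁻⁴) = 0.014538 rad s⁻¹ → T = 2π/N = 432.19 s = 7.2032 min ≈ 7.20 min.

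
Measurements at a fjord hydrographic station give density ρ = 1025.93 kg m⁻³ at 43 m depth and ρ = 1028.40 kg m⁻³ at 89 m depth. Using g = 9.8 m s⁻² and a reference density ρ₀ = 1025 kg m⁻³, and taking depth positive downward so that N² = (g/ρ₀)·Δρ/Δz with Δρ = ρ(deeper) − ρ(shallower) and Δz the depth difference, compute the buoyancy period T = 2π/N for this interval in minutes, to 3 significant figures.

4.62 min

Δρ = 1028.40 − 1025.93 = 2.47 kg m⁻³ over Δz = 89 − 43 = 46 m.
N² = (9.8/1025) × (2.47/46) = 5.1338 × 10⁻⁴ s⁻².
N = √(5.1338 × 10⁻⁴) = 0.022658 rad s⁻¹, so T = 2π/N = 277.31 s = 4.6218 min ≈ 4.62 min.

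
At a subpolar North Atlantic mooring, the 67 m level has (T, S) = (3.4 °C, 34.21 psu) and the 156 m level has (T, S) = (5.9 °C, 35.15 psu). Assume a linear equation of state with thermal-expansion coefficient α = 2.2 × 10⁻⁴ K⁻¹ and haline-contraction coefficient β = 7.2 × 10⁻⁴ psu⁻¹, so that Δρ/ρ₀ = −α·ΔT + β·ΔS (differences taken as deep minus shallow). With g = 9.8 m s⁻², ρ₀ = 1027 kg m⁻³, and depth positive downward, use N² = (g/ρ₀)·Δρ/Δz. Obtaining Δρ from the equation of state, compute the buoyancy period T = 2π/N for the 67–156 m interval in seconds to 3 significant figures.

1.68 × 10³ s

ΔT = +2.5 K, ΔS = +0.94 psu (deep − shallow).
Δρ/ρ₀ = −αΔT + βΔS = -5.50 × 10⁻⁴ + 6.768 × 10⁻⁴ = 1.268 × 10⁻⁴, so Δρ ≈ 0.1302 kg m⁻³.
N² = (g/ρ₀)·Δρ/Δz = g·(Δρ/ρ₀)/Δz = 9.8 × 1.268 × 10⁻⁴ / 89 = 1.3962 × 10⁻⁵ s⁻².
N = √(1.3962 × 10⁻⁵) = 3.7366 × 10⁻³ rad s⁻¹ → T = 2π/N = 1.6815 × 10³ s ≈ 1.68 × 10³ s.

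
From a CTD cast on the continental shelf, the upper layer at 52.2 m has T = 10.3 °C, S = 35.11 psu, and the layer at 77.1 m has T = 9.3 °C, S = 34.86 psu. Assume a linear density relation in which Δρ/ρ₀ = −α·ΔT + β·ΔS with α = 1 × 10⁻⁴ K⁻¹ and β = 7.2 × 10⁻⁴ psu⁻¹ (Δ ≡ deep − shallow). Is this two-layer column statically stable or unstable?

unstable

ΔT = 9.3 − 10.3 = -1.0 K and ΔS = 34.86 − 35.11 = -0.25 psu (deep − shallow).
−αΔT = 1.00 × 10⁻⁴; βΔS = -1.80 × 10⁻⁴; sum Δρ/ρ₀ = -8.00 × 10⁻⁵.
Δρ/ρ₀ < 0, so Δρ < 0: deeper water is lighter → statically unstable; the column would overturn.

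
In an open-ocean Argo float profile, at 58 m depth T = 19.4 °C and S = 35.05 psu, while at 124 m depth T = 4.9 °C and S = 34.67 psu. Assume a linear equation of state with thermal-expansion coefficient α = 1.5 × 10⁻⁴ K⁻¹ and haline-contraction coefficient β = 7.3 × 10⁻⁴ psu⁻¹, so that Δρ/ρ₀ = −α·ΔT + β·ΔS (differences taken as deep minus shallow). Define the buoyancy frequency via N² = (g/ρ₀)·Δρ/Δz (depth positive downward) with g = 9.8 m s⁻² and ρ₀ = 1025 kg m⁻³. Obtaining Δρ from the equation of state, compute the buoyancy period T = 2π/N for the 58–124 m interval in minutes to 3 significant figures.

6.24 min

ΔT = -14.5 K, ΔS = -0.38 psu (deep − shallow).
Δρ/ρ₀ = −αΔT + βΔS = 2.175 × 10⁻³ − 2.774 × 10⁻⁴ = 1.8976 × 10⁻³, so Δρ ≈ 1.945 kg m⁻³.
N² = (g/ρ₀)·Δρ/Δz = g·(Δρ/ρ₀)/Δz = 9.8 × 1.8976 × 10⁻³ / 66 = 2.8176 × 10⁻⁴ s⁻².
N = √(2.8176 × 10⁻⁴) = 0.016786 rad s⁻¹ → T = 2π/N = 374.31 s = 6.2385 min ≈ 6.24 min.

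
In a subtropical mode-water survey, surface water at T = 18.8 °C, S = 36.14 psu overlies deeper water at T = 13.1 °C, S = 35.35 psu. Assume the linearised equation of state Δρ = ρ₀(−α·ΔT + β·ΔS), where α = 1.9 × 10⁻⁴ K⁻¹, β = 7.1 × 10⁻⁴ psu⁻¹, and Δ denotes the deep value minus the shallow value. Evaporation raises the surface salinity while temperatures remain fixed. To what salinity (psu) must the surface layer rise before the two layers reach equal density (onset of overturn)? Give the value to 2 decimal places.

36.88 psu

Neutral buoyancy requires −α(T_deep − T_surf) + β(S_deep − S_surf′) = 0.
S_surf′ = S_deep − (α/β)·ΔT = 35.35 − (1.9 × 10⁻⁴/7.1 × 10⁻⁴)·(-5.7) = 36.8754 psu.
Increase required: 36.8754 − 36.14 = 0.7354 psu.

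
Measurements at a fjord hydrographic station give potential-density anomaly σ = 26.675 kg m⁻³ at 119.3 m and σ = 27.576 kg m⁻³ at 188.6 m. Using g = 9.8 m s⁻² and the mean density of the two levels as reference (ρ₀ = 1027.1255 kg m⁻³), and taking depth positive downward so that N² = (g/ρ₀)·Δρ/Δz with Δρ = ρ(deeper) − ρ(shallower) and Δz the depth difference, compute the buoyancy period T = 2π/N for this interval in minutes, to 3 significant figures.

Δρ = 1027.576 − 1026.675 = 0.901 kg m⁻³ over Δz = 188.6 − 119.3 = 69.3 m.
N² = (9.8/1027.1255) × (0.901/69.3) = 1.2405 × 10⁻⁴ s⁻².
N = √(1.2405 × 10⁻⁴) = 0.011138 rad s⁻¹, so T = 2π/N = 564.12 s = 9.4020 min ≈ 9.40 min.

9.40 min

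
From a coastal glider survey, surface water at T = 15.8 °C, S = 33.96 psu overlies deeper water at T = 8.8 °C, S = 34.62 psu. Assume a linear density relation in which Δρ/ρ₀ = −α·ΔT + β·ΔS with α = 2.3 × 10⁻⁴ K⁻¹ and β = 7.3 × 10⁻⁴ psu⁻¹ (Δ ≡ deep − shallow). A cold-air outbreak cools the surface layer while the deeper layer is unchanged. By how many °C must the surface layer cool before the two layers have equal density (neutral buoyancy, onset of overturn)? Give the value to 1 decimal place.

Neutral buoyancy requires Δρ = 0, i.e. −α(T_deep − T_surf′) + β(S_deep − S_surf) = 0.
T_surf′ = T_deep − (β/α)·ΔS = 8.8 − (7.3 × 10⁻⁴/2.3 × 10⁻⁴)·(+0.66) = 6.705 °C.
Cooling required: 15.8 − (6.705) = 9.095 °C.

9.1 °C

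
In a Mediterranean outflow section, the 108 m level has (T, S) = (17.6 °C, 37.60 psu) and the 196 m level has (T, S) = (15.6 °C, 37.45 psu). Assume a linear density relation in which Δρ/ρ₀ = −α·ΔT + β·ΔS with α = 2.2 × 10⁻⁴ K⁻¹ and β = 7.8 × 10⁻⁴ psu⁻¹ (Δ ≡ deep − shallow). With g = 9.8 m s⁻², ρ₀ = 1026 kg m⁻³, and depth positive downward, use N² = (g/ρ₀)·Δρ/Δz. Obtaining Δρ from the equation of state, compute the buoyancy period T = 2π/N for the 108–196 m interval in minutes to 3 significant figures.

17.5 min

ΔT = -2.0 K, ΔS = -0.15 psu (deep − shallow).
Δρ/ρ₀ = −αΔT + βΔS = 4.40 × 10⁻⁴ − 1.17 × 10⁻⁴ = 3.23 × 10⁻⁴, so Δρ ≈ 0.3314 kg m⁻³.
N² = (g/ρ₀)·Δρ/Δz = g·(Δρ/ρ₀)/Δz = 9.8 × 3.23 × 10⁻⁴ / 88 = 3.5970 × 10⁻⁵ s⁻².
N = √(3.5970 × 10⁻⁵) = 5.9975 × 10⁻³ rad s⁻¹ → T = 2π/N = 1.0476 × 10³ s = 17.460 min ≈ 17.5 min.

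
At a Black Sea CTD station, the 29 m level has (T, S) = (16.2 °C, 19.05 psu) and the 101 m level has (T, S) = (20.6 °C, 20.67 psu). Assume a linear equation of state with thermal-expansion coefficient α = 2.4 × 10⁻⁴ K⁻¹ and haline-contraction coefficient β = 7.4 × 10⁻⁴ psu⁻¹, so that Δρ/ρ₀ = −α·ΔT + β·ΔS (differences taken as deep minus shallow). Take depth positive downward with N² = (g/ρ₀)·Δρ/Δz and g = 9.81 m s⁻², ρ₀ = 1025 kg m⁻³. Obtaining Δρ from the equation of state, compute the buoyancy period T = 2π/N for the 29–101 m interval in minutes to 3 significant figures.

23.7 min

ΔT = +4.4 K, ΔS = +1.62 psu (deep − shallow).
Δρ/ρ₀ = −αΔT + βΔS = -1.056 × 10⁻³ + 1.1988 × 10⁻³ = 1.428 × 10⁻⁴, so Δρ ≈ 0.1464 kg m⁻³.
N² = (g/ρ₀)·Δρ/Δz = g·(Δρ/ρ₀)/Δz = 9.81 × 1.428 × 10⁻⁴ / 72 = 1.9456 × 10⁻⁵ s⁻².
N = √(1.9456 × 10⁻⁵) = 4.4109 × 10⁻³ rad s⁻¹ → T = 2π/N = 1.4245 × 10³ s = 23.742 min ≈ 23.7 min.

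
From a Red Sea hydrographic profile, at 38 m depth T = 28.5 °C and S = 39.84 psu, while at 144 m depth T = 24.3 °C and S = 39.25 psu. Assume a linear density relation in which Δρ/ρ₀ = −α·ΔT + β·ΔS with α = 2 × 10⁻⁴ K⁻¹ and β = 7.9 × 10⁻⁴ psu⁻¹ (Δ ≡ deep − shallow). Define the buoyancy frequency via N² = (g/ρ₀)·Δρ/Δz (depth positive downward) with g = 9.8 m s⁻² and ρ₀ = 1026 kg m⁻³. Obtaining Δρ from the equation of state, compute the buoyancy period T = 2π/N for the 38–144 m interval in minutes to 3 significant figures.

17.8 min

ΔT = -4.2 K, ΔS = -0.59 psu (deep − shallow).
Δρ/ρ₀ = −αΔT + βΔS = 8.40 × 10⁻⁴ − 4.661 × 10⁻⁴ = 3.739 × 10⁻⁴, so Δρ ≈ 0.3836 kg m⁻³.
N² = (g/ρ₀)·Δρ/Δz = g·(Δρ/ρ₀)/Δz = 9.8 × 3.739 × 10⁻⁴ / 106 = 3.4568 × 10⁻⁵ s⁻².
N = √(3.4568 × 10⁻⁵) = 5.8795 × 10⁻³ rad s⁻¹ → T = 2π/N = 1.0687 × 10³ s = 17.812 min ≈ 17.8 min.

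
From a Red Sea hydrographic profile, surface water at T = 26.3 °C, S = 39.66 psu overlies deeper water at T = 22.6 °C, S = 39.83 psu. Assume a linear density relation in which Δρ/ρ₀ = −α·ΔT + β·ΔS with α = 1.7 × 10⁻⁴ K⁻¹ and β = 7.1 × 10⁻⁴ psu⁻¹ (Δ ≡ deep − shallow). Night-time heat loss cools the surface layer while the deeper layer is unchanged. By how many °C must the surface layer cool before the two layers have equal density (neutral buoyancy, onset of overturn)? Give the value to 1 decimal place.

4.4 °C

Neutral buoyancy requires Δρ = 0, i.e. −α(T_deep − T_surf′) + β(S_deep − S_surf) = 0.
T_surf′ = T_deep − (β/α)·ΔS = 22.6 − (7.1 × 10⁻⁴/1.7 × 10⁻⁴)·(+0.17) = 21.890 °C.
Cooling required: 26.3 − (21.890) = 4.410 °C.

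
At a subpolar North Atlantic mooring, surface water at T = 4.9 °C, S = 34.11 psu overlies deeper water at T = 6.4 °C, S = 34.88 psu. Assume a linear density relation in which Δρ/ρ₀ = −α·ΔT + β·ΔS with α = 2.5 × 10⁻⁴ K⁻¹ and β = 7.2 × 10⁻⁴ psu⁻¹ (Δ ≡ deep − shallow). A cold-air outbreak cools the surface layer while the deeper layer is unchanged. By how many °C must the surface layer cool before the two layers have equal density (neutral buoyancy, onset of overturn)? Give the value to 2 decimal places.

Neutral buoyancy requires Δρ = 0, i.e. −α(T_deep − T_surf′) + β(S_deep − S_surf) = 0.
T_surf′ = T_deep − (β/α)·ΔS = 6.4 − (7.2 × 10⁻⁴/2.5 × 10⁻⁴)·(+0.77) = 4.1824 °C.
Cooling required: 4.9 − (4.1824) = 0.7176 °C.

0.72 °C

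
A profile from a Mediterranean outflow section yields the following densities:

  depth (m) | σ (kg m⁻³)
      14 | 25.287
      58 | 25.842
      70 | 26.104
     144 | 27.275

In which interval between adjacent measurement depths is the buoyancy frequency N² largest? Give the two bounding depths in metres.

58–70 m

Compute the density gradient over each adjacent pair:
  14–58 m: Δρ/Δz = 0.555/44 = 0.013 kg m⁻⁴
  58–70 m: Δρ/Δz = 0.262/12 = 0.022 kg m⁻⁴
  70–144 m: Δρ/Δz = 1.171/74 = 0.016 kg m⁻⁴
The largest gradient is in the 58–70 m interval — the pycnocline.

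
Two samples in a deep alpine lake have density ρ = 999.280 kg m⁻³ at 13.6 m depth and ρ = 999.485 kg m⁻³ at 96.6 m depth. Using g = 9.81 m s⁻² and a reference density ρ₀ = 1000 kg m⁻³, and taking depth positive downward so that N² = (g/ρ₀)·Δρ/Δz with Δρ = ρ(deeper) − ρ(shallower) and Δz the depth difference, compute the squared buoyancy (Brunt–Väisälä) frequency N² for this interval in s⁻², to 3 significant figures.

2.42 × 10⁻⁵ s⁻²

Δρ = 999.485 − 999.280 = 0.205 kg m⁻³ over Δz = 96.6 − 13.6 = 83 m.
N² = (9.81/1000) × (0.205/83) = 2.4230 × 10⁻⁵ s⁻² ≈ 2.42 × 10⁻⁵ s⁻².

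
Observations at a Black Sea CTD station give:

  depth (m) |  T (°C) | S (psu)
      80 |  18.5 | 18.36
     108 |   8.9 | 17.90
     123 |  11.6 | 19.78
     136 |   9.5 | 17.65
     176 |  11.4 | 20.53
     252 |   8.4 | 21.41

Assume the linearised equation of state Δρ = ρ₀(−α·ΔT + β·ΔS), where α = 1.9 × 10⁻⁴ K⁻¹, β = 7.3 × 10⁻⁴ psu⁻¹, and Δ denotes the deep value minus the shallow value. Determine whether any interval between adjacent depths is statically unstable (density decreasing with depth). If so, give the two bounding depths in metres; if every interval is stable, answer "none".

123–136 m

Evaluate Δρ/ρ₀ = −αΔT + βΔS across each adjacent pair:
  80–108 m: −αΔT+βΔS = −(1.9 × 10⁻⁴)(-9.6)+(7.3 × 10⁻⁴)(-0.46) = 1.5 × 10⁻³ → stable
  108–123 m: −αΔT+βΔS = −(1.9 × 10⁻⁴)(+2.7)+(7.3 × 10⁻⁴)(+1.88) = 8.6 × 10⁻⁴ → stable
  123–136 m: −αΔT+βΔS = −(1.9 × 10⁻⁴)(-2.1)+(7.3 × 10⁻⁴)(-2.13) = -1.2 × 10⁻³ → UNSTABLE
  136–176 m: −αΔT+βΔS = −(1.9 × 10⁻⁴)(+1.9)+(7.3 × 10⁻⁴)(+2.88) = 1.7 × 10⁻³ → stable
  176–252 m: −αΔT+βΔS = −(1.9 × 10⁻⁴)(-3.0)+(7.3 × 10⁻⁴)(+0.88) = 1.2 × 10⁻³ → stable
The 123–136 m interval has Δρ < 0: lighter water underlies denser water.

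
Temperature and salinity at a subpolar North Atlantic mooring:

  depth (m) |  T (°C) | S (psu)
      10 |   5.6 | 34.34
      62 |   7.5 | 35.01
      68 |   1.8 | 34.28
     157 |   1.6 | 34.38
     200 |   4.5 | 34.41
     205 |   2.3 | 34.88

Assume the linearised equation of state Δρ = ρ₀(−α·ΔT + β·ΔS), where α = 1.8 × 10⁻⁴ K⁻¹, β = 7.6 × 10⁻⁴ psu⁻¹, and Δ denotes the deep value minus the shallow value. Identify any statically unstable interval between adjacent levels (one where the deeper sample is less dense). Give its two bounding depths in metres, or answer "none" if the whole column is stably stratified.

157–200 m

Evaluate Δρ/ρ₀ = −αΔT + βΔS across each adjacent pair:
  10–62 m: −αΔT+βΔS = −(1.8 × 10⁻⁴)(+1.9)+(7.6 × 10⁻⁴)(+0.67) = 1.7 × 10⁻⁴ → stable
  62–68 m: −αΔT+βΔS = −(1.8 × 10⁻⁴)(-5.7)+(7.6 × 10⁻⁴)(-0.73) = 4.7 × 10⁻⁴ → stable
  68–157 m: −αΔT+βΔS = −(1.8 × 10⁻⁴)(-0.2)+(7.6 × 10⁻⁴)(+0.10) = 1.1 × 10⁻⁴ → stable
  157–200 m: −αΔT+βΔS = −(1.8 × 10⁻⁴)(+2.9)+(7.6 × 10⁻⁴)(+0.03) = -5.0 × 10⁻⁴ → UNSTABLE
  200–205 m: −αΔT+βΔS = −(1.8 × 10⁻⁴)(-2.2)+(7.6 × 10⁻⁴)(+0.47) = 7.5 × 10⁻⁴ → stable
The 157–200 m interval has Δρ < 0: lighter water underlies denser water.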